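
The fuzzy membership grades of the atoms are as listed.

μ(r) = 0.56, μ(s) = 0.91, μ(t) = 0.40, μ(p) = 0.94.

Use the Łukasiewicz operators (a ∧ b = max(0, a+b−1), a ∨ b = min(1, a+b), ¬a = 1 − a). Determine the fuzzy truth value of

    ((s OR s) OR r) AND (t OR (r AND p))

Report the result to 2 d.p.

s OR s = min(1, a+b) on (0.91, 0.91) = 1.00
(s OR s) OR r = min(1, a+b) on (1.00, 0.56) = 1.00
r AND p = max(0, a+b−1) on (0.56, 0.94) = 0.50
t OR (r AND p) = min(1, a+b) on (0.40, 0.50) = 0.90
((s OR s) OR r) AND (t OR (r AND p)) = max(0, a+b−1) on (1.00, 0.90) = 0.90

0.90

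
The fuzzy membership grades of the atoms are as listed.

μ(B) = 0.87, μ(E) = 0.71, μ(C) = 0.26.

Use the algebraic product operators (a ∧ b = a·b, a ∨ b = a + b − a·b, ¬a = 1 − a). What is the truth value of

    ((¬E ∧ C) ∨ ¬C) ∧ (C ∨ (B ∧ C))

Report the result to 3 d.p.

0.325

¬E = 1 − 0.7100 = 0.2900
¬E ∧ C = a·b on (0.2900, 0.2600) = 0.0754
¬C = 1 − 0.2600 = 0.7400
(¬E ∧ C) ∨ ¬C = a + b − a·b on (0.0754, 0.7400) = 0.7596
B ∧ C = a·b on (0.8700, 0.2600) = 0.2262
C ∨ (B ∧ C) = a + b − a·b on (0.2600, 0.2262) = 0.4274
((¬E ∧ C) ∨ ¬C) ∧ (C ∨ (B ∧ C)) = a·b on (0.7596, 0.4274) = 0.3246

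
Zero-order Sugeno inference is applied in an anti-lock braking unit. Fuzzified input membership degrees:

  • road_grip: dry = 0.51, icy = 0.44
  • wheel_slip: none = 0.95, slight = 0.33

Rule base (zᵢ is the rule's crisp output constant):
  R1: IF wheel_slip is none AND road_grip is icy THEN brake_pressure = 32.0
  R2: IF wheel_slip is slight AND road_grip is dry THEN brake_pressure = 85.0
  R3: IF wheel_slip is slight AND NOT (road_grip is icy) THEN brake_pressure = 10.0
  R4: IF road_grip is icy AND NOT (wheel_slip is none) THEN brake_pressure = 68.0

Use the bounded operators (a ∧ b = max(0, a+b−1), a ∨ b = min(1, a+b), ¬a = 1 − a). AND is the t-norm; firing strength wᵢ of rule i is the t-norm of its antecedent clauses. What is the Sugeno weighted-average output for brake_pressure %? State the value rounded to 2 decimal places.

32.00

R1 (z=32.0): none=0.95, icy=0.44; AND[max(0, a+b−1)] → w = 0.39
R2 (z=85.0): slight=0.33, dry=0.51; AND[max(0, a+b−1)] → w = 0.00
R3 (z=10.0): slight=0.33, ¬icy=1−0.44=0.56; AND[max(0, a+b−1)] → w = 0.00
R4 (z=68.0): icy=0.44, ¬none=1−0.95=0.05; AND[max(0, a+b−1)] → w = 0.00
Weighted average = (0.39·32.0 + 0.00·85.0 + 0.00·10.0 + 0.00·68.0) / (0.39 + 0.00 + 0.00 + 0.00)
  = 12.4800 / 0.3900 = 32.00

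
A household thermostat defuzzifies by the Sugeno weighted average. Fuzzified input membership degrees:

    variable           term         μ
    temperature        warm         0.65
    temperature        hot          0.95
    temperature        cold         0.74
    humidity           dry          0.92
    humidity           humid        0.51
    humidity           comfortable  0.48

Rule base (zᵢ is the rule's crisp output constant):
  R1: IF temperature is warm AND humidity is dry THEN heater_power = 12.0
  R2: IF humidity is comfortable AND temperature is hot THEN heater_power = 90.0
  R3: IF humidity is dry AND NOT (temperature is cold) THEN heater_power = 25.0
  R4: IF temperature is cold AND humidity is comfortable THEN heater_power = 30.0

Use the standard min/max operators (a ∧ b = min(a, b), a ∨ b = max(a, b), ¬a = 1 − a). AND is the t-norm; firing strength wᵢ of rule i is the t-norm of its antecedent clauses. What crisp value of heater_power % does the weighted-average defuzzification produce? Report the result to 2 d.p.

R1 (z=12.0): warm=0.65, dry=0.92; AND[min(a, b)] → w = 0.65
R2 (z=90.0): comfortable=0.48, hot=0.95; AND[min(a, b)] → w = 0.48
R3 (z=25.0): dry=0.92, ¬cold=1−0.74=0.26; AND[min(a, b)] → w = 0.26
R4 (z=30.0): cold=0.74, comfortable=0.48; AND[min(a, b)] → w = 0.48
Weighted average = (0.65·12.0 + 0.48·90.0 + 0.26·25.0 + 0.48·30.0) / (0.65 + 0.48 + 0.26 + 0.48)
  = 71.9000 / 1.8700 = 38.45

38.45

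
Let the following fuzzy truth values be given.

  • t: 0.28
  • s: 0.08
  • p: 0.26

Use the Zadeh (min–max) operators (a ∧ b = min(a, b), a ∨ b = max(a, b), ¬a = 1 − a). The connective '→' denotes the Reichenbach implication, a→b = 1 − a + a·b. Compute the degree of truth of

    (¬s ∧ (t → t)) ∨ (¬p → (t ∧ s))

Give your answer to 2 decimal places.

¬s = 1 − 0.08 = 0.92
t → t  [Reichenbach: 1 − a + a·b] with a=0.28, b=0.28 → 0.80
¬s ∧ (t → t) = min(a, b) on (0.92, 0.80) = 0.80
¬p = 1 − 0.26 = 0.74
t ∧ s = min(a, b) on (0.28, 0.08) = 0.08
¬p → (t ∧ s)  [Reichenbach: 1 − a + a·b] with a=0.74, b=0.08 → 0.32
(¬s ∧ (t → t)) ∨ (¬p → (t ∧ s)) = max(a, b) on (0.80, 0.32) = 0.80

0.80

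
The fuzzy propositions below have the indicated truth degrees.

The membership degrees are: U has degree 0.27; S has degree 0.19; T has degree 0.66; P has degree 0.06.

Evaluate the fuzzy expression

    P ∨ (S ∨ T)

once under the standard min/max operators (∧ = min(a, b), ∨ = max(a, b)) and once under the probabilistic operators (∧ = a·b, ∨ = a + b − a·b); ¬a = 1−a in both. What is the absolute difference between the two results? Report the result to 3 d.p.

Under standard min/max:
  S ∨ T = max(a, b) on (0.19, 0.66) = 0.66
  P ∨ (S ∨ T) = max(a, b) on (0.06, 0.66) = 0.66
  → value = 0.6600
Under probabilistic:
  S ∨ T = a + b − a·b on (0.1900, 0.6600) = 0.7246
  P ∨ (S ∨ T) = a + b − a·b on (0.0600, 0.7246) = 0.7411
  → value = 0.7411
|0.6600 − 0.7411| = 0.081

0.081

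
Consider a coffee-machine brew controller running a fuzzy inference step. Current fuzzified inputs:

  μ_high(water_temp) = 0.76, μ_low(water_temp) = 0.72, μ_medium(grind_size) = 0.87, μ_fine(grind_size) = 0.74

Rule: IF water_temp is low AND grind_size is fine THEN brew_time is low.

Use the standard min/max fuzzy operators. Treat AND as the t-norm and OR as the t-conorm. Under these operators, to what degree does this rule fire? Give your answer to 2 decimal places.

firing strength: low=0.72, fine=0.74; AND[min(a, b)] → w = 0.72

0.72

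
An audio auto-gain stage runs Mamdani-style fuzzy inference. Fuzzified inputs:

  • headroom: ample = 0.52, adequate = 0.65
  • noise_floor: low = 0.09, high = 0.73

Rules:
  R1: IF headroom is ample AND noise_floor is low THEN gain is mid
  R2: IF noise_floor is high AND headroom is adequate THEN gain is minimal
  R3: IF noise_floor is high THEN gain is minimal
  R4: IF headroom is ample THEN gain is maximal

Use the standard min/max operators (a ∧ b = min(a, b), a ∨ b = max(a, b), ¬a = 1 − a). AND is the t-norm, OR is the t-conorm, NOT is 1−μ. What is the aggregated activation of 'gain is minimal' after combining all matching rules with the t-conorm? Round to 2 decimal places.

R1: ample=0.52, low=0.09; AND[min(a, b)] → w = 0.09
R2: high=0.73, adequate=0.65; AND[min(a, b)] → w = 0.65
R3: high=0.73 → w = 0.73
R4: ample=0.52 → w = 0.52
Rules with consequent 'minimal': {R2, R3} → strengths 0.65, 0.73
Aggregate via t-conorm [max(a, b)]: 0.73

0.73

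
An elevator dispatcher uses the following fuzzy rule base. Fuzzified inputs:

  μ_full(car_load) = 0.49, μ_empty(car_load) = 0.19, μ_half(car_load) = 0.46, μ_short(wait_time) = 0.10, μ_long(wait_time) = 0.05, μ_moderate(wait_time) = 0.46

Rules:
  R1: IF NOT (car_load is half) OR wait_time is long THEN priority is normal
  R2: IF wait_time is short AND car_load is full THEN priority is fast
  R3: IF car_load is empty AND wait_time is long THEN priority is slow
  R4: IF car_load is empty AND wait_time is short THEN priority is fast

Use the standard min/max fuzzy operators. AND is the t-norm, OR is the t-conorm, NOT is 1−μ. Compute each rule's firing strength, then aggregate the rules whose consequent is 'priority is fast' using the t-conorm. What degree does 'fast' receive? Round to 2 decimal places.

R1: ¬half=1−0.46=0.54, long=0.05; OR[max(a, b)] → w = 0.54
R2: short=0.10, full=0.49; AND[min(a, b)] → w = 0.10
R3: empty=0.19, long=0.05; AND[min(a, b)] → w = 0.05
R4: empty=0.19, short=0.10; AND[min(a, b)] → w = 0.10
Rules with consequent 'fast': {R2, R4} → strengths 0.10, 0.10
Aggregate via t-conorm [max(a, b)]: 0.10

0.10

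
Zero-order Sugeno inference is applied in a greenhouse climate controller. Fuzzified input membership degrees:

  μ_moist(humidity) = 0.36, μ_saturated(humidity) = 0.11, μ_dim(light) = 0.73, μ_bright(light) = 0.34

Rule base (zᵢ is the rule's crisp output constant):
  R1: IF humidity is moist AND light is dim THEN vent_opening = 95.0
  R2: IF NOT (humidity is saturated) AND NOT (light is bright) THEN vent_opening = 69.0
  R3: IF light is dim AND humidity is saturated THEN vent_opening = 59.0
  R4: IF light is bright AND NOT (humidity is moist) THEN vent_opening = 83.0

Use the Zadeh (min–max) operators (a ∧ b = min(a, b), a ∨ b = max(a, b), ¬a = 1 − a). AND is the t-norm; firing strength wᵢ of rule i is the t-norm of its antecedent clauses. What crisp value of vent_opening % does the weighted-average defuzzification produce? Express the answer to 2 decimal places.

R1 (z=95.0): moist=0.36, dim=0.73; AND[min(a, b)] → w = 0.36
R2 (z=69.0): ¬saturated=1−0.11=0.89, ¬bright=1−0.34=0.66; AND[min(a, b)] → w = 0.66
R3 (z=59.0): dim=0.73, saturated=0.11; AND[min(a, b)] → w = 0.11
R4 (z=83.0): bright=0.34, ¬moist=1−0.36=0.64; AND[min(a, b)] → w = 0.34
Weighted average = (0.36·95.0 + 0.66·69.0 + 0.11·59.0 + 0.34·83.0) / (0.36 + 0.66 + 0.11 + 0.34)
  = 114.4500 / 1.4700 = 77.86

77.86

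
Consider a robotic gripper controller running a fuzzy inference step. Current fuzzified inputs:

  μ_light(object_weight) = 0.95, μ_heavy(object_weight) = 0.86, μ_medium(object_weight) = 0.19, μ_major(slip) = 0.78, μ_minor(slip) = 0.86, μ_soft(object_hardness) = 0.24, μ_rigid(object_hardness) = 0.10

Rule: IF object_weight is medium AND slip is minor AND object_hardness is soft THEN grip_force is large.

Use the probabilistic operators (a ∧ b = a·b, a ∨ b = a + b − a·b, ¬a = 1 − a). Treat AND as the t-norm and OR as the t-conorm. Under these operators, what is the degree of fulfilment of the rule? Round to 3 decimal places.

0.039

firing strength: medium=0.19, minor=0.86, soft=0.24; AND[a·b] → w = 0.0392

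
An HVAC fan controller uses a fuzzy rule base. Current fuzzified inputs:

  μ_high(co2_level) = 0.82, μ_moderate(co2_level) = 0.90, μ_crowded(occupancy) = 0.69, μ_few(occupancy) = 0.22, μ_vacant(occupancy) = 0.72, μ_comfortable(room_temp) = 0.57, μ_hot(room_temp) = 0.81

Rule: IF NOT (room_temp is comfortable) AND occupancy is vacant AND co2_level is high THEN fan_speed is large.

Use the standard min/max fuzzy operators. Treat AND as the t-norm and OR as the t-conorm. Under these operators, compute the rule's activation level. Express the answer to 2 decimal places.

0.43

firing strength: ¬comfortable=1−0.57=0.43, vacant=0.72, high=0.82; AND[min(a, b)] → w = 0.43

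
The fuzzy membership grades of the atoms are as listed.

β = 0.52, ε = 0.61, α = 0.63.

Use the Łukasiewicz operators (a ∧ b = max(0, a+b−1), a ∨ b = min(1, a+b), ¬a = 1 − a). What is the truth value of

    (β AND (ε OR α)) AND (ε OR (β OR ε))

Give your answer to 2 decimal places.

0.52

ε OR α = min(1, a+b) on (0.61, 0.63) = 1.00
β AND (ε OR α) = max(0, a+b−1) on (0.52, 1.00) = 0.52
β OR ε = min(1, a+b) on (0.52, 0.61) = 1.00
ε OR (β OR ε) = min(1, a+b) on (0.61, 1.00) = 1.00
(β AND (ε OR α)) AND (ε OR (β OR ε)) = max(0, a+b−1) on (0.52, 1.00) = 0.52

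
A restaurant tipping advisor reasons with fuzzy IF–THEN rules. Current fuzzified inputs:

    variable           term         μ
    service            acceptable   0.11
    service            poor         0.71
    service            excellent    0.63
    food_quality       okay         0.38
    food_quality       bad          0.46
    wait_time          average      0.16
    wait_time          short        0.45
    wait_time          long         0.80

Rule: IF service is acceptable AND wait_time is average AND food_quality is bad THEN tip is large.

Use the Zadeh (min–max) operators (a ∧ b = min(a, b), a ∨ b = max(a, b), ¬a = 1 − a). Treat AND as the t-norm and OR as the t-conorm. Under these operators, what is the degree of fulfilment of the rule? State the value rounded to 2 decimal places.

firing strength: acceptable=0.11, average=0.16, bad=0.46; AND[min(a, b)] → w = 0.11

0.11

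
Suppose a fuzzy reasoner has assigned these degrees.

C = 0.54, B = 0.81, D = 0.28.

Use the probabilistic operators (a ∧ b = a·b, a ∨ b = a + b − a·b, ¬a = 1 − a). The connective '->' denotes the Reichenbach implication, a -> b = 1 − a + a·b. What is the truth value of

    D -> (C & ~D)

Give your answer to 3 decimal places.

0.829

~D = 1 − 0.2800 = 0.7200
C & ~D = a·b on (0.5400, 0.7200) = 0.3888
D -> (C & ~D)  [Reichenbach: 1 − a + a·b] with a=0.2800, b=0.3888 → 0.8289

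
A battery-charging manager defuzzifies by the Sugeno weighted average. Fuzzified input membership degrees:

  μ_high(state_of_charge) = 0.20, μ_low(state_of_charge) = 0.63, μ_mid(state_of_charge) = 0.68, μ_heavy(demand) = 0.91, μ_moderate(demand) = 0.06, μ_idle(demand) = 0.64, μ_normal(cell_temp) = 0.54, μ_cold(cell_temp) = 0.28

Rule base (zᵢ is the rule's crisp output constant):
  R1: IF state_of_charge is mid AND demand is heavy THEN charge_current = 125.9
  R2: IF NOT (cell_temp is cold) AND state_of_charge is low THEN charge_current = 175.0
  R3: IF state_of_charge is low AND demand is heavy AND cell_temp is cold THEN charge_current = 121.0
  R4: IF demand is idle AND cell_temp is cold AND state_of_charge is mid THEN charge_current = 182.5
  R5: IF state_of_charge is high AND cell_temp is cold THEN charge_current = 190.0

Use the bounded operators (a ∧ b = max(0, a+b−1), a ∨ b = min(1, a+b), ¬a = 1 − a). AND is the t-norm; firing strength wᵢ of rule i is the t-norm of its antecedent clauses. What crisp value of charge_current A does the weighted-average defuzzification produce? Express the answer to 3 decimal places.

144.182

R1 (z=125.9): mid=0.68, heavy=0.91; AND[max(0, a+b−1)] → w = 0.59
R2 (z=175.0): ¬cold=1−0.28=0.72, low=0.63; AND[max(0, a+b−1)] → w = 0.35
R3 (z=121.0): low=0.63, heavy=0.91, cold=0.28; AND[max(0, a+b−1)] → w = 0.00
R4 (z=182.5): idle=0.64, cold=0.28, mid=0.68; AND[max(0, a+b−1)] → w = 0.00
R5 (z=190.0): high=0.20, cold=0.28; AND[max(0, a+b−1)] → w = 0.00
Weighted average = (0.59·125.9 + 0.35·175.0 + 0.00·121.0 + 0.00·182.5 + 0.00·190.0) / (0.59 + 0.35 + 0.00 + 0.00 + 0.00)
  = 135.5310 / 0.9400 = 144.182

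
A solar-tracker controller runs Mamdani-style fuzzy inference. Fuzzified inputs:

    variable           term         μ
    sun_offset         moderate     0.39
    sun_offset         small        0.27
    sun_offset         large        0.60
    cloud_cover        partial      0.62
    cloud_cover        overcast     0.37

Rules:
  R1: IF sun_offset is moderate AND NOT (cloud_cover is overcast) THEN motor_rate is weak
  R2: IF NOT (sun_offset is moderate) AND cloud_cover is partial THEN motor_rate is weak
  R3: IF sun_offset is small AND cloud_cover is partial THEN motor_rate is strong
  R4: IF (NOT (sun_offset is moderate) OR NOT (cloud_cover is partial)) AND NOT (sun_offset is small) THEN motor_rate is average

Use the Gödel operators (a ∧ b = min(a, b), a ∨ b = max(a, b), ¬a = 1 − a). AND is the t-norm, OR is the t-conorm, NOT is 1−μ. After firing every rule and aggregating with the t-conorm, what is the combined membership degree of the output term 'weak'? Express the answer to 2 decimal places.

0.61

R1: moderate=0.39, ¬overcast=1−0.37=0.63; AND[min(a, b)] → w = 0.39
R2: ¬moderate=1−0.39=0.61, partial=0.62; AND[min(a, b)] → w = 0.61
R3: small=0.27, partial=0.62; AND[min(a, b)] → w = 0.27
R4: (¬moderate=1−0.39=0.61 OR ¬partial=1−0.62=0.38) = 0.61; AND[min(a, b)] with ¬small=1−0.27=0.73 → w = 0.61
Rules with consequent 'weak': {R1, R2} → strengths 0.39, 0.61
Aggregate via t-conorm [max(a, b)]: 0.61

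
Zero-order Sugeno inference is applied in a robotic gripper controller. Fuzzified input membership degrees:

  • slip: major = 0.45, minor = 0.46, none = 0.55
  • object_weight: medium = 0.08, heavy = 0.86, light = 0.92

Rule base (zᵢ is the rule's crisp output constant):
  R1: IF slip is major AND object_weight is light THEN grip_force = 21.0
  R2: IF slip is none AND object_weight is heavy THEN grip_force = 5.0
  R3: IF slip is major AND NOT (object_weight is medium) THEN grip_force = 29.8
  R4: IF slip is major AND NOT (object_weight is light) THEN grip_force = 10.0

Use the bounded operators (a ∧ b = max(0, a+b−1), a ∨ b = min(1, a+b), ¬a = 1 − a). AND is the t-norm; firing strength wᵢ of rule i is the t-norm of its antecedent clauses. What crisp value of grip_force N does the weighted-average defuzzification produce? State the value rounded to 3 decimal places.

R1 (z=21.0): major=0.45, light=0.92; AND[max(0, a+b−1)] → w = 0.37
R2 (z=5.0): none=0.55, heavy=0.86; AND[max(0, a+b−1)] → w = 0.41
R3 (z=29.8): major=0.45, ¬medium=1−0.08=0.92; AND[max(0, a+b−1)] → w = 0.37
R4 (z=10.0): major=0.45, ¬light=1−0.92=0.08; AND[max(0, a+b−1)] → w = 0.00
Weighted average = (0.37·21.0 + 0.41·5.0 + 0.37·29.8 + 0.00·10.0) / (0.37 + 0.41 + 0.37 + 0.00)
  = 20.8460 / 1.1500 = 18.127

18.127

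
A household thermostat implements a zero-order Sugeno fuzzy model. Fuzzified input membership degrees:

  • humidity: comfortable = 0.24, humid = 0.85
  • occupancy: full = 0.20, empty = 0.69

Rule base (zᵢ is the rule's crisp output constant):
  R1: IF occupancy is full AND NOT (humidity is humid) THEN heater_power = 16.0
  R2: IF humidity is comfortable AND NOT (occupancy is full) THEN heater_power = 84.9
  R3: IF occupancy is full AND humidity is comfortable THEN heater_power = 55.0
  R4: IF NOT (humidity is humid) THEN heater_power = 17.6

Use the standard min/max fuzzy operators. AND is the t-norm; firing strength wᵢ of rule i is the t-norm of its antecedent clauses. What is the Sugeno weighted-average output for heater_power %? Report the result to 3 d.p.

R1 (z=16.0): full=0.20, ¬humid=1−0.85=0.15; AND[min(a, b)] → w = 0.15
R2 (z=84.9): comfortable=0.24, ¬full=1−0.20=0.80; AND[min(a, b)] → w = 0.24
R3 (z=55.0): full=0.20, comfortable=0.24; AND[min(a, b)] → w = 0.20
R4 (z=17.6): ¬humid=1−0.85=0.15 → w = 0.15
Weighted average = (0.15·16.0 + 0.24·84.9 + 0.20·55.0 + 0.15·17.6) / (0.15 + 0.24 + 0.20 + 0.15)
  = 36.4160 / 0.7400 = 49.211

49.211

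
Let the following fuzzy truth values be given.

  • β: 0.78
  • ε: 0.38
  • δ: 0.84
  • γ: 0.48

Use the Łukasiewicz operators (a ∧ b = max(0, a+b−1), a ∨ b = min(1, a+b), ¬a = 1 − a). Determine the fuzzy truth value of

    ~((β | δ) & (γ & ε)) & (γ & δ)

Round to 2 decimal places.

β | δ = min(1, a+b) on (0.78, 0.84) = 1.00
γ & ε = max(0, a+b−1) on (0.48, 0.38) = 0.00
(β | δ) & (γ & ε) = max(0, a+b−1) on (1.00, 0.00) = 0.00
~((β | δ) & (γ & ε)) = 1 − 0.00 = 1.00
γ & δ = max(0, a+b−1) on (0.48, 0.84) = 0.32
~((β | δ) & (γ & ε)) & (γ & δ) = max(0, a+b−1) on (1.00, 0.32) = 0.32

0.32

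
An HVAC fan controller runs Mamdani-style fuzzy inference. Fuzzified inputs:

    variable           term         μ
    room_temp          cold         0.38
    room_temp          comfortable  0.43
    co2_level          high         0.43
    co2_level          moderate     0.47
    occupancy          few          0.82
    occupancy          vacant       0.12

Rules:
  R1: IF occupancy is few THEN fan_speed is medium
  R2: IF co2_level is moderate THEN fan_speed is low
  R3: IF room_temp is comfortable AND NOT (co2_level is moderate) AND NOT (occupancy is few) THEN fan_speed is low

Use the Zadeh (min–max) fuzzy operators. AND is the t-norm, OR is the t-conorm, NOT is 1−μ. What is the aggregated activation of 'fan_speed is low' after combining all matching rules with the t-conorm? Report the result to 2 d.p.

0.47

R1: few=0.82 → w = 0.82
R2: moderate=0.47 → w = 0.47
R3: comfortable=0.43, ¬moderate=1−0.47=0.53, ¬few=1−0.82=0.18; AND[min(a, b)] → w = 0.18
Rules with consequent 'low': {R2, R3} → strengths 0.47, 0.18
Aggregate via t-conorm [max(a, b)]: 0.47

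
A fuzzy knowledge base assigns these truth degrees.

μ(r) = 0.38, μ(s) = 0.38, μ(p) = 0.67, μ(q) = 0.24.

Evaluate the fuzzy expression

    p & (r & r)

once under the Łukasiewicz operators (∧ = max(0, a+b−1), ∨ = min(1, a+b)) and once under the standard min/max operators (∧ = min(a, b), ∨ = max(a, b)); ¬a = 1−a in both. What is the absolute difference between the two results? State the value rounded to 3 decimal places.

0.380

Under Łukasiewicz:
  r & r = max(0, a+b−1) on (0.38, 0.38) = 0.00
  p & (r & r) = max(0, a+b−1) on (0.67, 0.00) = 0.00
  → value = 0.0000
Under standard min/max:
  r & r = min(a, b) on (0.38, 0.38) = 0.38
  p & (r & r) = min(a, b) on (0.67, 0.38) = 0.38
  → value = 0.3800
|0.0000 − 0.3800| = 0.380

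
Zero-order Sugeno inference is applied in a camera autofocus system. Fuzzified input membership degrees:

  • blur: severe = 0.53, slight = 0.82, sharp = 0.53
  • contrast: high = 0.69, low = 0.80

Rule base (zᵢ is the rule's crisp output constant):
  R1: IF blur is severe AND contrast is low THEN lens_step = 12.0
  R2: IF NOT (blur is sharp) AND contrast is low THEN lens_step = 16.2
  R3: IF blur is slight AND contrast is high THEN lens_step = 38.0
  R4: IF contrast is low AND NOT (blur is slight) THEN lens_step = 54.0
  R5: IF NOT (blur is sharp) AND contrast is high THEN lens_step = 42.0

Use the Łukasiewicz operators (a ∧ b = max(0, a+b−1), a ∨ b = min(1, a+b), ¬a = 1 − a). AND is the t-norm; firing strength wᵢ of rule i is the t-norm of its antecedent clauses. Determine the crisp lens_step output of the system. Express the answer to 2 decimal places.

27.11

R1 (z=12.0): severe=0.53, low=0.80; AND[max(0, a+b−1)] → w = 0.33
R2 (z=16.2): ¬sharp=1−0.53=0.47, low=0.80; AND[max(0, a+b−1)] → w = 0.27
R3 (z=38.0): slight=0.82, high=0.69; AND[max(0, a+b−1)] → w = 0.51
R4 (z=54.0): low=0.80, ¬slight=1−0.82=0.18; AND[max(0, a+b−1)] → w = 0.00
R5 (z=42.0): ¬sharp=1−0.53=0.47, high=0.69; AND[max(0, a+b−1)] → w = 0.16
Weighted average = (0.33·12.0 + 0.27·16.2 + 0.51·38.0 + 0.00·54.0 + 0.16·42.0) / (0.33 + 0.27 + 0.51 + 0.00 + 0.16)
  = 34.4340 / 1.2700 = 27.11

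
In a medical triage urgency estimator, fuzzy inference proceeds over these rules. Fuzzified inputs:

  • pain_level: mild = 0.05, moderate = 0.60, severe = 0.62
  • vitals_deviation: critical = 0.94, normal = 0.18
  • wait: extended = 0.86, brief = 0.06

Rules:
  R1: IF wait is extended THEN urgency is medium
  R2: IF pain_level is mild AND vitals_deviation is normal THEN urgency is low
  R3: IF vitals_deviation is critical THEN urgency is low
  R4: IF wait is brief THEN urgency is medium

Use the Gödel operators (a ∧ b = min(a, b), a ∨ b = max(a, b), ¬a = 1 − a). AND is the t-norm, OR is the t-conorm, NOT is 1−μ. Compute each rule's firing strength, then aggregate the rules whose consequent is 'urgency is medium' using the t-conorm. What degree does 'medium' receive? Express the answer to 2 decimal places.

0.86

R1: extended=0.86 → w = 0.86
R2: mild=0.05, normal=0.18; AND[min(a, b)] → w = 0.05
R3: critical=0.94 → w = 0.94
R4: brief=0.06 → w = 0.06
Rules with consequent 'medium': {R1, R4} → strengths 0.86, 0.06
Aggregate via t-conorm [max(a, b)]: 0.86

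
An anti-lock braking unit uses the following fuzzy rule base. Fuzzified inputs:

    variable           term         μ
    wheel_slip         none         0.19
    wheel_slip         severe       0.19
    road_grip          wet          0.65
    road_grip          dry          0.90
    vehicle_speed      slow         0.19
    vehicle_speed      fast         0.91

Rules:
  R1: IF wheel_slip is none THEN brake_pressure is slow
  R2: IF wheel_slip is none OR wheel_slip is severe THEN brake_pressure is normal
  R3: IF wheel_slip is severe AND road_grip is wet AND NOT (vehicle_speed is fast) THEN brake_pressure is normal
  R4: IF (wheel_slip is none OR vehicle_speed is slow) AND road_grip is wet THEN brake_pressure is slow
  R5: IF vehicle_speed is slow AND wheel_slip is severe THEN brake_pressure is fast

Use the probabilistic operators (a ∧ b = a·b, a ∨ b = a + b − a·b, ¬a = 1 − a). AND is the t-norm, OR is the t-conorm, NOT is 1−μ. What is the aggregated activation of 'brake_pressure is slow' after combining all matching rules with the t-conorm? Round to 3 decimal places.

R1: none=0.19 → w = 0.1900
R2: none=0.19, severe=0.19; OR[a + b − a·b] → w = 0.3439
R3: severe=0.19, wet=0.65, ¬fast=1−0.91=0.09; AND[a·b] → w = 0.0111
R4: (none=0.19 OR slow=0.19) = 0.3439; AND[a·b] with wet=0.65 → w = 0.2235
R5: slow=0.19, severe=0.19; AND[a·b] → w = 0.0361
Rules with consequent 'slow': {R1, R4} → strengths 0.1900, 0.2235
Aggregate via t-conorm [a + b − a·b]: 0.3711

0.371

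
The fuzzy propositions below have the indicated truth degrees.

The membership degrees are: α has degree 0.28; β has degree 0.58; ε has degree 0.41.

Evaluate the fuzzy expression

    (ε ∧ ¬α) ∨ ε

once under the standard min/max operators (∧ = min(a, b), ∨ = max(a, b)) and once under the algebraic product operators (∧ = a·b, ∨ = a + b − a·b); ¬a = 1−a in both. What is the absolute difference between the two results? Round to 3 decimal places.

0.174

Under standard min/max:
  ¬α = 1 − 0.28 = 0.72
  ε ∧ ¬α = min(a, b) on (0.41, 0.72) = 0.41
  (ε ∧ ¬α) ∨ ε = max(a, b) on (0.41, 0.41) = 0.41
  → value = 0.4100
Under algebraic product:
  ¬α = 1 − 0.2800 = 0.7200
  ε ∧ ¬α = a·b on (0.4100, 0.7200) = 0.2952
  (ε ∧ ¬α) ∨ ε = a + b − a·b on (0.2952, 0.4100) = 0.5842
  → value = 0.5842
|0.4100 − 0.5842| = 0.174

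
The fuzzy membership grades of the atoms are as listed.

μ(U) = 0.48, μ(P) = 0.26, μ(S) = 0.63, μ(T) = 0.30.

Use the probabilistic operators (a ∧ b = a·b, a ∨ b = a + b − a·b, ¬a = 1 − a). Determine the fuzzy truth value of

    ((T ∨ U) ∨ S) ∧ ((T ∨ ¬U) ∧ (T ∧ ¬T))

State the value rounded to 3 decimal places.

T ∨ U = a + b − a·b on (0.3000, 0.4800) = 0.6360
(T ∨ U) ∨ S = a + b − a·b on (0.6360, 0.6300) = 0.8653
¬U = 1 − 0.4800 = 0.5200
T ∨ ¬U = a + b − a·b on (0.3000, 0.5200) = 0.6640
¬T = 1 − 0.3000 = 0.7000
T ∧ ¬T = a·b on (0.3000, 0.7000) = 0.2100
(T ∨ ¬U) ∧ (T ∧ ¬T) = a·b on (0.6640, 0.2100) = 0.1394
((T ∨ U) ∨ S) ∧ ((T ∨ ¬U) ∧ (T ∧ ¬T)) = a·b on (0.8653, 0.1394) = 0.1207

0.121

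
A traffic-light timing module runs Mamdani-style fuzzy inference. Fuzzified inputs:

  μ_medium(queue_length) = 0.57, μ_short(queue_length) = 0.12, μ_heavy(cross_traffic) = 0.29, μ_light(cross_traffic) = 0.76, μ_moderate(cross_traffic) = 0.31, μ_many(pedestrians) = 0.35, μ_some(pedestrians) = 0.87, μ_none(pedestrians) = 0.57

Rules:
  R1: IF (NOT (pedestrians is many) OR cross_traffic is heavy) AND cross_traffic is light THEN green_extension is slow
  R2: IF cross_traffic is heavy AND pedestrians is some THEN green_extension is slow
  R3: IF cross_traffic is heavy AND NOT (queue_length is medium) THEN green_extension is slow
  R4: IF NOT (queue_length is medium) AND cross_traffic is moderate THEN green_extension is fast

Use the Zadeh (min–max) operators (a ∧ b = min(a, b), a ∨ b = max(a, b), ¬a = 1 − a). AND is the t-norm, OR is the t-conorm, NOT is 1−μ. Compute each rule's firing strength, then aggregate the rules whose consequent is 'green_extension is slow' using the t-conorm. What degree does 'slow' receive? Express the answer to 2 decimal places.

0.65

R1: (¬many=1−0.35=0.65 OR heavy=0.29) = 0.65; AND[min(a, b)] with light=0.76 → w = 0.65
R2: heavy=0.29, some=0.87; AND[min(a, b)] → w = 0.29
R3: heavy=0.29, ¬medium=1−0.57=0.43; AND[min(a, b)] → w = 0.29
R4: ¬medium=1−0.57=0.43, moderate=0.31; AND[min(a, b)] → w = 0.31
Rules with consequent 'slow': {R1, R2, R3} → strengths 0.65, 0.29, 0.29
Aggregate via t-conorm [max(a, b)]: 0.65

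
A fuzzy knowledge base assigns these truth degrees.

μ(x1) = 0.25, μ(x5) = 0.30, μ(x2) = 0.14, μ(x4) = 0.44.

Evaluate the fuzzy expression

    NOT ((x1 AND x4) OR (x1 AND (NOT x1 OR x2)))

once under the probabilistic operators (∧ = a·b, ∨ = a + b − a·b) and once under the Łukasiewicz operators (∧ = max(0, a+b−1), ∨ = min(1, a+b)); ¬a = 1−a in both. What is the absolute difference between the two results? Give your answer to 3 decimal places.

0.145

Under probabilistic:
  x1 AND x4 = a·b on (0.2500, 0.4400) = 0.1100
  NOT x1 = 1 − 0.2500 = 0.7500
  NOT x1 OR x2 = a + b − a·b on (0.7500, 0.1400) = 0.7850
  x1 AND (NOT x1 OR x2) = a·b on (0.2500, 0.7850) = 0.1963
  (x1 AND x4) OR (x1 AND (NOT x1 OR x2)) = a + b − a·b on (0.1100, 0.1963) = 0.2847
  NOT ((x1 AND x4) OR (x1 AND (NOT x1 OR x2))) = 1 − 0.2847 = 0.7153
  → value = 0.7153
Under Łukasiewicz:
  x1 AND x4 = max(0, a+b−1) on (0.25, 0.44) = 0.00
  NOT x1 = 1 − 0.25 = 0.75
  NOT x1 OR x2 = min(1, a+b) on (0.75, 0.14) = 0.89
  x1 AND (NOT x1 OR x2) = max(0, a+b−1) on (0.25, 0.89) = 0.14
  (x1 AND x4) OR (x1 AND (NOT x1 OR x2)) = min(1, a+b) on (0.00, 0.14) = 0.14
  NOT ((x1 AND x4) OR (x1 AND (NOT x1 OR x2))) = 1 − 0.14 = 0.86
  → value = 0.8600
|0.7153 − 0.8600| = 0.145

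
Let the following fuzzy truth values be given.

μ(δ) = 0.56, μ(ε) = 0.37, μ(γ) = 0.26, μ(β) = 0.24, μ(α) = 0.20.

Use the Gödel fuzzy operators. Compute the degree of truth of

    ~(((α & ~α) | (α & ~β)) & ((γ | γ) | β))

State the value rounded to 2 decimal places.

~α = 1 − 0.20 = 0.80
α & ~α = min(a, b) on (0.20, 0.80) = 0.20
~β = 1 − 0.24 = 0.76
α & ~β = min(a, b) on (0.20, 0.76) = 0.20
(α & ~α) | (α & ~β) = max(a, b) on (0.20, 0.20) = 0.20
γ | γ = max(a, b) on (0.26, 0.26) = 0.26
(γ | γ) | β = max(a, b) on (0.26, 0.24) = 0.26
((α & ~α) | (α & ~β)) & ((γ | γ) | β) = min(a, b) on (0.20, 0.26) = 0.20
~(((α & ~α) | (α & ~β)) & ((γ | γ) | β)) = 1 − 0.20 = 0.80

0.80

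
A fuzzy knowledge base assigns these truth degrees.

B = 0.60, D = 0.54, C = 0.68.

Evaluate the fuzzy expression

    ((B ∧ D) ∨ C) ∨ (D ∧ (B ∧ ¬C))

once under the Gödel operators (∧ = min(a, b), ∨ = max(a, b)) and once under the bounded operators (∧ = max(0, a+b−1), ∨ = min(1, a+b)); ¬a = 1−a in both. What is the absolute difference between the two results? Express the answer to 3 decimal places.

0.140

Under Gödel:
  B ∧ D = min(a, b) on (0.60, 0.54) = 0.54
  (B ∧ D) ∨ C = max(a, b) on (0.54, 0.68) = 0.68
  ¬C = 1 − 0.68 = 0.32
  B ∧ ¬C = min(a, b) on (0.60, 0.32) = 0.32
  D ∧ (B ∧ ¬C) = min(a, b) on (0.54, 0.32) = 0.32
  ((B ∧ D) ∨ C) ∨ (D ∧ (B ∧ ¬C)) = max(a, b) on (0.68, 0.32) = 0.68
  → value = 0.6800
Under bounded:
  B ∧ D = max(0, a+b−1) on (0.60, 0.54) = 0.14
  (B ∧ D) ∨ C = min(1, a+b) on (0.14, 0.68) = 0.82
  ¬C = 1 − 0.68 = 0.32
  B ∧ ¬C = max(0, a+b−1) on (0.60, 0.32) = 0.00
  D ∧ (B ∧ ¬C) = max(0, a+b−1) on (0.54, 0.00) = 0.00
  ((B ∧ D) ∨ C) ∨ (D ∧ (B ∧ ¬C)) = min(1, a+b) on (0.82, 0.00) = 0.82
  → value = 0.8200
|0.6800 − 0.8200| = 0.140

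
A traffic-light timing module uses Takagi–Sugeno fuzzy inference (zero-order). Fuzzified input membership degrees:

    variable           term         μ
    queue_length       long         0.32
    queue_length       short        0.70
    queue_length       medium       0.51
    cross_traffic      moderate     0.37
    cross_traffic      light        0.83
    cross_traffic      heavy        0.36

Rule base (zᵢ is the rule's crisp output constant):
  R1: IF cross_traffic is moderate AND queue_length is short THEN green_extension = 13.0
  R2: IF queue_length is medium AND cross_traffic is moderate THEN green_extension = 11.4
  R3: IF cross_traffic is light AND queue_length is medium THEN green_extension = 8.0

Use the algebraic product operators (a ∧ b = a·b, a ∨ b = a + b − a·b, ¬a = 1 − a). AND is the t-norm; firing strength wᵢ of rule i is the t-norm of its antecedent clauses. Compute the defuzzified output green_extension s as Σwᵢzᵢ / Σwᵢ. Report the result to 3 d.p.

10.223

R1 (z=13.0): moderate=0.37, short=0.70; AND[a·b] → w = 0.2590
R2 (z=11.4): medium=0.51, moderate=0.37; AND[a·b] → w = 0.1887
R3 (z=8.0): light=0.83, medium=0.51; AND[a·b] → w = 0.4233
Weighted average = (0.2590·13.0 + 0.1887·11.4 + 0.4233·8.0) / (0.2590 + 0.1887 + 0.4233)
  = 8.9046 / 0.8710 = 10.223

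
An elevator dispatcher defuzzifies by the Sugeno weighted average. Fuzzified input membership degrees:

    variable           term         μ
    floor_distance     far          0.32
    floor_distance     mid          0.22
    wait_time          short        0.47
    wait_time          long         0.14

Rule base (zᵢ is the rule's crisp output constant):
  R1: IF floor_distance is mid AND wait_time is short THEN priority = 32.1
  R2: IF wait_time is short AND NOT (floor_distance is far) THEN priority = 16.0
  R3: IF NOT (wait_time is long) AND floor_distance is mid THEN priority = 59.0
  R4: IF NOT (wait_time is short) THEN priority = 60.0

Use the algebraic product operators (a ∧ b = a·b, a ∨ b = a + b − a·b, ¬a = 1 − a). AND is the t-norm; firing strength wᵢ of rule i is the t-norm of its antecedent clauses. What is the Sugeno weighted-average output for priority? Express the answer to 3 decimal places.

R1 (z=32.1): mid=0.22, short=0.47; AND[a·b] → w = 0.1034
R2 (z=16.0): short=0.47, ¬far=1−0.32=0.68; AND[a·b] → w = 0.3196
R3 (z=59.0): ¬long=1−0.14=0.86, mid=0.22; AND[a·b] → w = 0.1892
R4 (z=60.0): ¬short=1−0.47=0.53 → w = 0.5300
Weighted average = (0.1034·32.1 + 0.3196·16.0 + 0.1892·59.0 + 0.5300·60.0) / (0.1034 + 0.3196 + 0.1892 + 0.5300)
  = 51.3955 / 1.1422 = 44.997

44.997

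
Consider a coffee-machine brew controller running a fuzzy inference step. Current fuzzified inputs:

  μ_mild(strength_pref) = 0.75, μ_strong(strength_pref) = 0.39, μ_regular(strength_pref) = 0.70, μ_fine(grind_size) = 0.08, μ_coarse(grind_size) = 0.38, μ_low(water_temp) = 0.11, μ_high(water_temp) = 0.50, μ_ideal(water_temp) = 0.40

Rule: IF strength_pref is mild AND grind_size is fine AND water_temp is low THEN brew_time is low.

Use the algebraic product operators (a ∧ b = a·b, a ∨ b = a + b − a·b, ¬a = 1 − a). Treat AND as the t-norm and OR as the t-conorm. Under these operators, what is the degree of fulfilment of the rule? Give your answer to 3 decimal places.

0.007

firing strength: mild=0.75, fine=0.08, low=0.11; AND[a·b] → w = 0.0066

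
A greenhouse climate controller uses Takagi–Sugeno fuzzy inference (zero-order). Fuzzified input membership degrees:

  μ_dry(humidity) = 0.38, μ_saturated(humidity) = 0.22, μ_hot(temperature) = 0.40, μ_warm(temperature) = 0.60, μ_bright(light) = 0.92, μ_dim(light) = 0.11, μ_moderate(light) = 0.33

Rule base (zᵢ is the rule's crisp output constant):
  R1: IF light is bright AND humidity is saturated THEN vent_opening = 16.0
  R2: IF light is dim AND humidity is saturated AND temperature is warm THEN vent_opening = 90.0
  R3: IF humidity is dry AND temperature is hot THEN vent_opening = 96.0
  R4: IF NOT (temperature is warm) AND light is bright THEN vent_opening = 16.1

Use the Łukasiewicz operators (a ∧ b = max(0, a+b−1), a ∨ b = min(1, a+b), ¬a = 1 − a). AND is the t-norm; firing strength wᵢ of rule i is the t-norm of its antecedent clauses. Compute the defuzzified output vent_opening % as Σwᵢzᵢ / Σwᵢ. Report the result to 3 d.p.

16.070

R1 (z=16.0): bright=0.92, saturated=0.22; AND[max(0, a+b−1)] → w = 0.14
R2 (z=90.0): dim=0.11, saturated=0.22, warm=0.60; AND[max(0, a+b−1)] → w = 0.00
R3 (z=96.0): dry=0.38, hot=0.40; AND[max(0, a+b−1)] → w = 0.00
R4 (z=16.1): ¬warm=1−0.60=0.40, bright=0.92; AND[max(0, a+b−1)] → w = 0.32
Weighted average = (0.14·16.0 + 0.00·90.0 + 0.00·96.0 + 0.32·16.1) / (0.14 + 0.00 + 0.00 + 0.32)
  = 7.3920 / 0.4600 = 16.070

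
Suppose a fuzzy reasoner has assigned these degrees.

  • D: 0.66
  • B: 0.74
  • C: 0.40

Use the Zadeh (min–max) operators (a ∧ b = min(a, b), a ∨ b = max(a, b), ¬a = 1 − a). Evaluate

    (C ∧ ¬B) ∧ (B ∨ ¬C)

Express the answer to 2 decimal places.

¬B = 1 − 0.74 = 0.26
C ∧ ¬B = min(a, b) on (0.40, 0.26) = 0.26
¬C = 1 − 0.40 = 0.60
B ∨ ¬C = max(a, b) on (0.74, 0.60) = 0.74
(C ∧ ¬B) ∧ (B ∨ ¬C) = min(a, b) on (0.26, 0.74) = 0.26

0.26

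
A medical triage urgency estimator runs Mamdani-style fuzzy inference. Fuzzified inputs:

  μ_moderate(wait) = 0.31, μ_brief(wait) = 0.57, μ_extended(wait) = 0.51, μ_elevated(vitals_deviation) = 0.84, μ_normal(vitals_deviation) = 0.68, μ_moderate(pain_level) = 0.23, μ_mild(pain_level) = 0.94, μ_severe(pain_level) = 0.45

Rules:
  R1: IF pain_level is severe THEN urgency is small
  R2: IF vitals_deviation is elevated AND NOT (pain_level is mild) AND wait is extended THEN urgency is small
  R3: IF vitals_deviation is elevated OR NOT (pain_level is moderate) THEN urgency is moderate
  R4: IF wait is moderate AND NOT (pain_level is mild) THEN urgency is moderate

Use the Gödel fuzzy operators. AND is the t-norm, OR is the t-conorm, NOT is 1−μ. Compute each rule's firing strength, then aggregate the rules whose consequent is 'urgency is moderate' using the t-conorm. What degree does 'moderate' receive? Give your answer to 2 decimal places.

0.84

R1: severe=0.45 → w = 0.45
R2: elevated=0.84, ¬mild=1−0.94=0.06, extended=0.51; AND[min(a, b)] → w = 0.06
R3: elevated=0.84, ¬moderate=1−0.23=0.77; OR[max(a, b)] → w = 0.84
R4: moderate=0.31, ¬mild=1−0.94=0.06; AND[min(a, b)] → w = 0.06
Rules with consequent 'moderate': {R3, R4} → strengths 0.84, 0.06
Aggregate via t-conorm [max(a, b)]: 0.84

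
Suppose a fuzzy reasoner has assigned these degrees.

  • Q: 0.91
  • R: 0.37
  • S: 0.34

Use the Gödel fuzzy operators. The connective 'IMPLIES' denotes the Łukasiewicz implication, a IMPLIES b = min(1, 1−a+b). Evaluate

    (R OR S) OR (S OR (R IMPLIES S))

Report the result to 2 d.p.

0.97

R OR S = max(a, b) on (0.37, 0.34) = 0.37
R IMPLIES S  [Łukasiewicz: min(1, 1−a+b)] with a=0.37, b=0.34 → 0.97
S OR (R IMPLIES S) = max(a, b) on (0.34, 0.97) = 0.97
(R OR S) OR (S OR (R IMPLIES S)) = max(a, b) on (0.37, 0.97) = 0.97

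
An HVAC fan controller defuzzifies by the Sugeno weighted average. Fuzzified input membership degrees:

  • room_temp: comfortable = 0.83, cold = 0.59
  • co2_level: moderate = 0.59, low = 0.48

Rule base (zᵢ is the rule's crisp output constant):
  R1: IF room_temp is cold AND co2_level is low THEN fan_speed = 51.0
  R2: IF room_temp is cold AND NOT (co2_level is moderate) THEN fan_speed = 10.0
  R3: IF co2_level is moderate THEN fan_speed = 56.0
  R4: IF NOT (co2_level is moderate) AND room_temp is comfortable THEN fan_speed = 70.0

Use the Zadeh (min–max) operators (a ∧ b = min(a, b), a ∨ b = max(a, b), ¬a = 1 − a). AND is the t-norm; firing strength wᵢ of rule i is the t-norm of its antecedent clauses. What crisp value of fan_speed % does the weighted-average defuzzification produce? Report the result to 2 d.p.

R1 (z=51.0): cold=0.59, low=0.48; AND[min(a, b)] → w = 0.48
R2 (z=10.0): cold=0.59, ¬moderate=1−0.59=0.41; AND[min(a, b)] → w = 0.41
R3 (z=56.0): moderate=0.59 → w = 0.59
R4 (z=70.0): ¬moderate=1−0.59=0.41, comfortable=0.83; AND[min(a, b)] → w = 0.41
Weighted average = (0.48·51.0 + 0.41·10.0 + 0.59·56.0 + 0.41·70.0) / (0.48 + 0.41 + 0.59 + 0.41)
  = 90.3200 / 1.8900 = 47.79

47.79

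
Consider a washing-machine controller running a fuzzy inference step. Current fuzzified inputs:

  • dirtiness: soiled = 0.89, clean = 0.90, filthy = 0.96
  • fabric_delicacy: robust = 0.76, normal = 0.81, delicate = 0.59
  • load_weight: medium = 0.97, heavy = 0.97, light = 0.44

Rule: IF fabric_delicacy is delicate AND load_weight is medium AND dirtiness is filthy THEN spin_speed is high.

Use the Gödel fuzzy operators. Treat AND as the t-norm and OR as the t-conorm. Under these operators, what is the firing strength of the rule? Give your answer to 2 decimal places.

0.59

firing strength: delicate=0.59, medium=0.97, filthy=0.96; AND[min(a, b)] → w = 0.59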